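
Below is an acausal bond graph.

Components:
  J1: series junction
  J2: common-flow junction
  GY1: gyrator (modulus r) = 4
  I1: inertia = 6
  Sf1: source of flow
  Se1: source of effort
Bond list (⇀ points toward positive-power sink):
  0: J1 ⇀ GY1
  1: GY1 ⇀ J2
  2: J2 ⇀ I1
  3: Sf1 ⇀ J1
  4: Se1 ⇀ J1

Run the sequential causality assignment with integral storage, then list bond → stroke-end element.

bond 0 |J1
bond 1 |J2
bond 2 |I1
bond 3 |Sf1
bond 4 |J1

#3 stroke at Sf1  (Sf1 (Sf) sets flow on bond)
#4 stroke at J1  (Se1: effort source, stroke at far end)
#0 stroke at J1  (common-f at J1 fixed by 3)
#1 stroke at J2  (GY GY1: same side as bond 0)
#2 stroke at I1  (J2: last free bond brings flow in)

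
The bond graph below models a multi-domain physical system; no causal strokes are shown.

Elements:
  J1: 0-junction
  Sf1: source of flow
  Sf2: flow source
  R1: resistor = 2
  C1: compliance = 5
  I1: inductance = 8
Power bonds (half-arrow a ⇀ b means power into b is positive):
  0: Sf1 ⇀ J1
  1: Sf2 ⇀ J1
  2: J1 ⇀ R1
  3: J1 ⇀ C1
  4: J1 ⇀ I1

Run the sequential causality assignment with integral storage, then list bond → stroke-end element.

b0 →Sf1
b1 →Sf2
b2 →R1
b3 →J1
b4 →I1

b0 →Sf1  (source Sf1 imposes f)
b1 →Sf2  (Sf2: flow source, stroke at near end)
b3 →J1  (C1 outputs effort q/C1)
b2 →R1  (J1: bond 3 brought effort, rest push out)
b4 →I1  (J1 effort already set via bond 3)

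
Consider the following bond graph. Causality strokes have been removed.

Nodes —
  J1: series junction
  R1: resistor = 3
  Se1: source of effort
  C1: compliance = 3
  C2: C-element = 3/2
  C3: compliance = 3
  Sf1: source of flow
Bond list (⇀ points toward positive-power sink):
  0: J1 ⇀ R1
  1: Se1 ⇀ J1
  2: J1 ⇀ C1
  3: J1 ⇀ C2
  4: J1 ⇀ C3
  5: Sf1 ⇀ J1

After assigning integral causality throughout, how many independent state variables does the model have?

3  (C1, C2, C3 all integral)

β1 stroke at J1  (Se1 (Se) sets effort on bond)
β5 stroke at Sf1  (Sf1 fixes flow; stroke at Sf1)
β0 stroke at J1  (J1: bond 5 brought flow, rest push out)
β2 stroke at J1  (J1: bond 5 brought flow, rest push out)
β3 stroke at J1  (common-f at J1 fixed by 5)
β4 stroke at J1  (common-f at J1 fixed by 5)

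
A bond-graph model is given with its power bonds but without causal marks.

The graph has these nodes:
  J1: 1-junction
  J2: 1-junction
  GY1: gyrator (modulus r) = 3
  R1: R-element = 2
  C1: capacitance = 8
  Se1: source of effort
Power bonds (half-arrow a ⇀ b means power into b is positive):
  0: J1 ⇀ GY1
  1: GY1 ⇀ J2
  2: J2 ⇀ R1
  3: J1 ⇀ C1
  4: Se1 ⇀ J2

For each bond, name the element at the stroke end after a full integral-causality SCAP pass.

#0 stroke→GY1
#1 stroke→GY1
#2 stroke→J2
#3 stroke→J1
#4 stroke→J2

bond 4 |J2  (Se1 (Se) sets effort on bond)
bond 3 |J1  (C1 integral (e out))
bond 0 |GY1  (J1 needs exactly one f-in)
bond 1 |GY1  (GY1: gyrator matches bond 0)
bond 2 |J2  (1-jn J2 has f-setter on 1)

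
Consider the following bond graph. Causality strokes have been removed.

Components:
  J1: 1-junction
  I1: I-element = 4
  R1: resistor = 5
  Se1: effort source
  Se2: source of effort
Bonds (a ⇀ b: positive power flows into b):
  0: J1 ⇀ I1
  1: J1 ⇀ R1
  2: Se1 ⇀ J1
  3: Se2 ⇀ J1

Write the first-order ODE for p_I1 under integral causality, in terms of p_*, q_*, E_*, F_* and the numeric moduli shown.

dp_I1/dt = E_Se1 + E_Se2 - 5*p_I1/4

bond 2 |J1  (source Se1 imposes e)
bond 3 |J1  (source Se2 imposes e)
bond 0 |I1  (prefer integral on I1)
bond 1 |J1  (common-f at J1 fixed by 0)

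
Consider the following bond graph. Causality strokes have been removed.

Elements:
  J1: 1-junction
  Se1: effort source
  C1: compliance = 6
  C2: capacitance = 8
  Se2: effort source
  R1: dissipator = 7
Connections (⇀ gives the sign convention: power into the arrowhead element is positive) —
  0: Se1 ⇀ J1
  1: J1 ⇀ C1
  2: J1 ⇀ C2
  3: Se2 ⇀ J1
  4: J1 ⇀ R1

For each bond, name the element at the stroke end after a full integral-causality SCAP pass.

b0 |J1
b1 |J1
b2 |J1
b3 |J1
b4 |R1

β0 stroke at J1  (source Se1 imposes e)
β3 stroke at J1  (Se2: effort source, stroke at far end)
β1 stroke at J1  (C1: C, integral causality)
β2 stroke at J1  (C2 integral (e out))
β4 stroke at R1  (only one flow-in slot at J1)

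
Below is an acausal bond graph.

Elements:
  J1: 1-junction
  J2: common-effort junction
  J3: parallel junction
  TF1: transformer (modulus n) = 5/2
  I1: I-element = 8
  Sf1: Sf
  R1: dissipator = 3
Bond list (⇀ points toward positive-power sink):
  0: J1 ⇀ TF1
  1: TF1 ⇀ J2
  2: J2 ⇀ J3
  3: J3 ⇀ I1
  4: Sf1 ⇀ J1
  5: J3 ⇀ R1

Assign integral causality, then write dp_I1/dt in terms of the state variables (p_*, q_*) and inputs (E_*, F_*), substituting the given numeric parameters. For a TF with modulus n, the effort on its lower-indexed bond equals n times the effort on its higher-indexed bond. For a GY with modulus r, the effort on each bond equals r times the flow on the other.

dp_I1/dt = 15*F_Sf1/2 - 3*p_I1/8

β4 |Sf1  (Sf1 fixes flow; stroke at Sf1)
β0 |J1  (J1 flow already set via bond 4)
β1 |TF1  (through TF1, causality passes straight; one stroke at TF1)
β2 |J2  (J2 needs exactly one e-in)
β3 |I1  (I1 outputs flow p/I1)
β5 |J3  (closing 0-jn rule on J3)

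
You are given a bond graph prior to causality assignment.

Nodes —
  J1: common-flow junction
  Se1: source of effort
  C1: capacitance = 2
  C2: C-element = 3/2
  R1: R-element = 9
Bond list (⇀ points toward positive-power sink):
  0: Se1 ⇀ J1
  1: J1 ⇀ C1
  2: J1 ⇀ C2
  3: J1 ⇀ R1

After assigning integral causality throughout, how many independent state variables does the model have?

β0 |J1  (source Se1 imposes e)
β1 |J1  (C1: C, integral causality)
β2 |J1  (C2: C, integral causality)
β3 |R1  (J1 needs exactly one f-in)

2  (C1, C2 all integral)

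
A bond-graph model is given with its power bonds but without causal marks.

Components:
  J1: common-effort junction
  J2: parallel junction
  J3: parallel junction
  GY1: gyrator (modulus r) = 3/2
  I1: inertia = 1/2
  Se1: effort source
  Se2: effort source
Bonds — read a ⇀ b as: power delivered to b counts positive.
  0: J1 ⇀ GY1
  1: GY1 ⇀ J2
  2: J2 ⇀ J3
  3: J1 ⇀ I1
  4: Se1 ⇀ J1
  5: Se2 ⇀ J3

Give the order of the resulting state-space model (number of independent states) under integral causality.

#4 |J1  (Se1 fixes effort; stroke away)
#5 |J3  (Se2: effort source, stroke at far end)
#0 |GY1  (common-e at J1 fixed by 4)
#3 |I1  (J1 effort already set via bond 4)
#2 |J2  (0-jn J3 has e-setter on 5)
#1 |GY1  (GY1 both-in/both-out from 0)

1  (I1 all integral)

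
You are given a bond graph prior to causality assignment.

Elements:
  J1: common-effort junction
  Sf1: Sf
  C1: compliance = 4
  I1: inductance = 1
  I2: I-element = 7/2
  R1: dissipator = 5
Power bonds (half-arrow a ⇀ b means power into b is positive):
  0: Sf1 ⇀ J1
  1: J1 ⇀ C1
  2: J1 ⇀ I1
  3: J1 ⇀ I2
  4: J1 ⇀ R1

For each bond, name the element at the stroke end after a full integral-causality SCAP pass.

β0 stroke at Sf1
β1 stroke at J1
β2 stroke at I1
β3 stroke at I2
β4 stroke at R1

bond 0 stroke at Sf1  (Sf1: flow source, stroke at near end)
bond 1 stroke at J1  (C1 integral (e out))
bond 2 stroke at I1  (0-jn J1 has e-setter on 1)
bond 3 stroke at I2  (J1 effort already set via bond 1)
bond 4 stroke at R1  (J1 effort already set via bond 1)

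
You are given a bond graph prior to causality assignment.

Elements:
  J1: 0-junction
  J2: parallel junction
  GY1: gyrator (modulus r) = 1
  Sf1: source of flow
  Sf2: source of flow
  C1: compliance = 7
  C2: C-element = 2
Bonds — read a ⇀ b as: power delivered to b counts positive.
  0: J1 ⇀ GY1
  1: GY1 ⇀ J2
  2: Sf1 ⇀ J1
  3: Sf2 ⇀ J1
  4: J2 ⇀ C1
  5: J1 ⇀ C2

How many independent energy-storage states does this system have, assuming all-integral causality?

#2 stroke→Sf1  (source Sf1 imposes f)
#3 stroke→Sf2  (Sf2 (Sf) sets flow on bond)
#4 stroke→J2  (C1: C, integral causality)
#1 stroke→GY1  (J2: bond 4 brought effort, rest push out)
#0 stroke→GY1  (through GY1, causality inverts; strokes same side of GY1)
#5 stroke→J1  (J1: last free bond brings effort in)

2  (C1, C2 all integral)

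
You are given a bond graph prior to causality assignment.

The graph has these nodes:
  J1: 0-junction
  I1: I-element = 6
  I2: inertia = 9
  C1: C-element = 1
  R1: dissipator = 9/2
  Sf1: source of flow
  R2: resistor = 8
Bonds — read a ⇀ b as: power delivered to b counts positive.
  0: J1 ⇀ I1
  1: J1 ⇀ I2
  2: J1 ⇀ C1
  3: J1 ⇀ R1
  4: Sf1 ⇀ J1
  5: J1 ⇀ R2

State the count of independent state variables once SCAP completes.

b4 stroke at Sf1  (Sf1 (Sf) sets flow on bond)
b0 stroke at I1  (I1 outputs flow p/I1)
b1 stroke at I2  (I2 integral (f out))
b2 stroke at J1  (C1 outputs effort q/C1)
b3 stroke at R1  (0-jn J1 has e-setter on 2)
b5 stroke at R2  (J1 effort already set via bond 2)

3  (C1, I1, I2 all integral)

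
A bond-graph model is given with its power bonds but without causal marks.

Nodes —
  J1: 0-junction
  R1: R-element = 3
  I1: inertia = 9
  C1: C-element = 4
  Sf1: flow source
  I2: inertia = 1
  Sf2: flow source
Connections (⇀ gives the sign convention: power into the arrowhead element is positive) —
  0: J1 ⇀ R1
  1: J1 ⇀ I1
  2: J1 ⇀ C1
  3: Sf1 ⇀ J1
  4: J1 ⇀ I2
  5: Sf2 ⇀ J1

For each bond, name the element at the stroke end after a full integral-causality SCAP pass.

bond 0 |R1
bond 1 |I1
bond 2 |J1
bond 3 |Sf1
bond 4 |I2
bond 5 |Sf2

b3 stroke at Sf1  (Sf1: flow source, stroke at near end)
b5 stroke at Sf2  (Sf2 (Sf) sets flow on bond)
b1 stroke at I1  (I1: I, integral causality)
b2 stroke at J1  (C1 integral (e out))
b0 stroke at R1  (0-jn J1 has e-setter on 2)
b4 stroke at I2  (J1: bond 2 brought effort, rest push out)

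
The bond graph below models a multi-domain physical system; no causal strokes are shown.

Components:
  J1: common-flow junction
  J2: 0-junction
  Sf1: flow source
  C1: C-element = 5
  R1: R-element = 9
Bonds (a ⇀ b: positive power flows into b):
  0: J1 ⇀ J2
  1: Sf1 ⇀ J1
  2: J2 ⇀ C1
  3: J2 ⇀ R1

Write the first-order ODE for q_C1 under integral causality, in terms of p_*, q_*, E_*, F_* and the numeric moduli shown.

dq_C1/dt = F_Sf1 - q_C1/45

#1 stroke→Sf1  (Sf1 fixes flow; stroke at Sf1)
#0 stroke→J1  (1-jn J1 has f-setter on 1)
#2 stroke→J2  (prefer integral on C1)
#3 stroke→R1  (0-jn J2 has e-setter on 2)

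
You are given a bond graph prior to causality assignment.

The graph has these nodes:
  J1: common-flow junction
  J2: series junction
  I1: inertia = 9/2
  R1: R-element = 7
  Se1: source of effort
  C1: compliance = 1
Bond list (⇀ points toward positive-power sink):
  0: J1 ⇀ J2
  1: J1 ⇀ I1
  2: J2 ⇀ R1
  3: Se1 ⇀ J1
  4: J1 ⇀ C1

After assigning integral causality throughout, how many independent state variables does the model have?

#3 →J1  (Se1 fixes effort; stroke away)
#1 →I1  (I1 outputs flow p/I1)
#0 →J1  (1-jn J1 has f-setter on 1)
#4 →J1  (J1: bond 1 brought flow, rest push out)
#2 →J2  (1-jn J2 has f-setter on 0)

2  (C1, I1 all integral)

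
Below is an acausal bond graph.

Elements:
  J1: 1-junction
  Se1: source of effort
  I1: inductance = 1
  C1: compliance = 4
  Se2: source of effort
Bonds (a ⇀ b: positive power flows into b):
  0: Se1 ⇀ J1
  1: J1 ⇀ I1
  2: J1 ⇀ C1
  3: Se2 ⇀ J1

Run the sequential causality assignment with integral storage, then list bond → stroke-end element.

bond 0 |J1
bond 1 |I1
bond 2 |J1
bond 3 |J1

b0 stroke→J1  (Se1 fixes effort; stroke away)
b3 stroke→J1  (Se2: effort source, stroke at far end)
b1 stroke→I1  (I1: I, integral causality)
b2 stroke→J1  (1-jn J1 has f-setter on 1)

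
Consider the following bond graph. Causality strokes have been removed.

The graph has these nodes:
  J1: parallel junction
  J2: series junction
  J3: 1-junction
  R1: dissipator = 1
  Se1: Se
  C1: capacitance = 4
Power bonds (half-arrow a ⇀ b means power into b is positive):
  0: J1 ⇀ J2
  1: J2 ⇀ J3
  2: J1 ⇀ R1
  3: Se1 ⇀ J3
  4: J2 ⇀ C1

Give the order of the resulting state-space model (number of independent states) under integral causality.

1  (C1 all integral)

#3 stroke at J3  (Se1 (Se) sets effort on bond)
#1 stroke at J2  (J3: last free bond brings flow in)
#4 stroke at J2  (C1 integral (e out))
#0 stroke at J1  (J2 needs exactly one f-in)
#2 stroke at R1  (0-jn J1 has e-setter on 0)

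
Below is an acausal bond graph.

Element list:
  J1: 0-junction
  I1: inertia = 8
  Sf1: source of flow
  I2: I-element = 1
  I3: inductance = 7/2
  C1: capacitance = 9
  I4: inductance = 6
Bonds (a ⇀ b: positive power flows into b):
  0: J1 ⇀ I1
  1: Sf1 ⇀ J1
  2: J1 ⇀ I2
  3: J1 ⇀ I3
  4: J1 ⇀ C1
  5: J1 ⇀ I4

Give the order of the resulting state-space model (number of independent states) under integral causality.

β1 stroke at Sf1  (Sf1 fixes flow; stroke at Sf1)
β0 stroke at I1  (I1 integral (f out))
β2 stroke at I2  (I2: I, integral causality)
β3 stroke at I3  (I3: I, integral causality)
β4 stroke at J1  (C1: C, integral causality)
β5 stroke at I4  (J1 effort already set via bond 4)

5  (C1, I1, I2, I3, I4 all integral)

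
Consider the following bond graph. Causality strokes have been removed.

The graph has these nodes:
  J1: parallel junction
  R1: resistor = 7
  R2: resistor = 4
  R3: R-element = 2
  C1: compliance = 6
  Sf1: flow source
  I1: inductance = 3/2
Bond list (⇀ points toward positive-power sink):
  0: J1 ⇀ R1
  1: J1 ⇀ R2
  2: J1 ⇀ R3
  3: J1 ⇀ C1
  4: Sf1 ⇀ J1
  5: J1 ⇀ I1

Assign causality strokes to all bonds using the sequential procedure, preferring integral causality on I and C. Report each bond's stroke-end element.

β0 stroke→R1
β1 stroke→R2
β2 stroke→R3
β3 stroke→J1
β4 stroke→Sf1
β5 stroke→I1

#4 →Sf1  (Sf1: flow source, stroke at near end)
#3 →J1  (C1: C, integral causality)
#0 →R1  (common-e at J1 fixed by 3)
#1 →R2  (J1 effort already set via bond 3)
#2 →R3  (J1: bond 3 brought effort, rest push out)
#5 →I1  (0-jn J1 has e-setter on 3)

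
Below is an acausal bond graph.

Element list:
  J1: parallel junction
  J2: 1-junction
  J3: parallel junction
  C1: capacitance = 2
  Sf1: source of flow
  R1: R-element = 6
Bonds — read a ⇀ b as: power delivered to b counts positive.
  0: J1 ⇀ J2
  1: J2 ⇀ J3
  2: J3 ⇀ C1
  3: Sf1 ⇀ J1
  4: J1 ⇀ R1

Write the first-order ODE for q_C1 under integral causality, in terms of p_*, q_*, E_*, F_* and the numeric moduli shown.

dq_C1/dt = F_Sf1 - q_C1/12

bond 3 stroke→Sf1  (source Sf1 imposes f)
bond 2 stroke→J3  (C1 outputs effort q/C1)
bond 1 stroke→J2  (J3 effort already set via bond 2)
bond 0 stroke→J1  (only one flow-in slot at J2)
bond 4 stroke→R1  (J1 effort already set via bond 0)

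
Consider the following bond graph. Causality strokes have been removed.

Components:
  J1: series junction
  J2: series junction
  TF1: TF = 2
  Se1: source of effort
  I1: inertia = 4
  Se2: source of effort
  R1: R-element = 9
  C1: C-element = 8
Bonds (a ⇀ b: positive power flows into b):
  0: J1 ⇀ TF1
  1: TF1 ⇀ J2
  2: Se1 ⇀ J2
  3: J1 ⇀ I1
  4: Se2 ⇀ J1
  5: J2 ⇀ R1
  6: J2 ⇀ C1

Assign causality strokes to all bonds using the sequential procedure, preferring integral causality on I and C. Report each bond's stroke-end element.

bond 0 stroke at J1
bond 1 stroke at TF1
bond 2 stroke at J2
bond 3 stroke at I1
bond 4 stroke at J1
bond 5 stroke at J2
bond 6 stroke at J2

#2 stroke at J2  (source Se1 imposes e)
#4 stroke at J1  (Se2 fixes effort; stroke away)
#3 stroke at I1  (I1 integral (f out))
#0 stroke at J1  (J1: bond 3 brought flow, rest push out)
#1 stroke at TF1  (TF TF1: opposite of bond 0)
#5 stroke at J2  (J2 flow already set via bond 1)
#6 stroke at J2  (J2 flow already set via bond 1)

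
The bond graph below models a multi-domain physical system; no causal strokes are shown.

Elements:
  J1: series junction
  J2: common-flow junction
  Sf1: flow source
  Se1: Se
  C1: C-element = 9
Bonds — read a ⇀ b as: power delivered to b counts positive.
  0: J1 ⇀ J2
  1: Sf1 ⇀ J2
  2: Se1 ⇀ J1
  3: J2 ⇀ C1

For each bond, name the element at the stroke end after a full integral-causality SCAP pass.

b1 |Sf1  (Sf1: flow source, stroke at near end)
b2 |J1  (Se1 (Se) sets effort on bond)
b0 |J2  (J1 needs exactly one f-in)
b3 |J2  (common-f at J2 fixed by 1)

bond 0 stroke at J2
bond 1 stroke at Sf1
bond 2 stroke at J1
bond 3 stroke at J2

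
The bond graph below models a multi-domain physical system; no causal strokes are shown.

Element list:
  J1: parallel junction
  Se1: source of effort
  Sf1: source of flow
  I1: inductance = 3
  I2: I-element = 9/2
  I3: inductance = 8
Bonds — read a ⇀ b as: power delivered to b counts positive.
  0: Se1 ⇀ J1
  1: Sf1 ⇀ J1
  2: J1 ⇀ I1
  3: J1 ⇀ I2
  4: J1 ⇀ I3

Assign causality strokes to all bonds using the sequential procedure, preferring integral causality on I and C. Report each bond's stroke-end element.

b0 →J1
b1 →Sf1
b2 →I1
b3 →I2
b4 →I3

β0 |J1  (Se1: effort source, stroke at far end)
β1 |Sf1  (Sf1 fixes flow; stroke at Sf1)
β2 |I1  (0-jn J1 has e-setter on 0)
β3 |I2  (common-e at J1 fixed by 0)
β4 |I3  (common-e at J1 fixed by 0)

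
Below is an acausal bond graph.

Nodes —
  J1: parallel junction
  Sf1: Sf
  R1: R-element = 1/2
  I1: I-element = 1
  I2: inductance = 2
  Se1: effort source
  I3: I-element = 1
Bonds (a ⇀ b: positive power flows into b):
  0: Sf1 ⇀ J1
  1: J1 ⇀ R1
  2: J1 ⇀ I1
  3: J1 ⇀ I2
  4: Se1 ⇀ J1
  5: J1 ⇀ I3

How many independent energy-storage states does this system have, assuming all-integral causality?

#0 |Sf1  (Sf1 fixes flow; stroke at Sf1)
#4 |J1  (Se1 (Se) sets effort on bond)
#1 |R1  (J1 effort already set via bond 4)
#2 |I1  (J1 effort already set via bond 4)
#3 |I2  (J1: bond 4 brought effort, rest push out)
#5 |I3  (common-e at J1 fixed by 4)

3  (I1, I2, I3 all integral)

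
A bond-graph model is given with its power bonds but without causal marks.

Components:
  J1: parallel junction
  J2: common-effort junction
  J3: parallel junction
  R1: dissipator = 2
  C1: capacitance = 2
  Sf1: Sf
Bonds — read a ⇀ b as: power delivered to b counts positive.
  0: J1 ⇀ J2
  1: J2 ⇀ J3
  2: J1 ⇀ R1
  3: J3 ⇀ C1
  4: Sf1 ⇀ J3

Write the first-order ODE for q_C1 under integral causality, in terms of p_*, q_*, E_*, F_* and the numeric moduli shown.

bond 4 |Sf1  (Sf1: flow source, stroke at near end)
bond 3 |J3  (C1: C, integral causality)
bond 1 |J2  (J3 effort already set via bond 3)
bond 0 |J1  (J2 effort already set via bond 1)
bond 2 |R1  (common-e at J1 fixed by 0)

dq_C1/dt = F_Sf1 - q_C1/4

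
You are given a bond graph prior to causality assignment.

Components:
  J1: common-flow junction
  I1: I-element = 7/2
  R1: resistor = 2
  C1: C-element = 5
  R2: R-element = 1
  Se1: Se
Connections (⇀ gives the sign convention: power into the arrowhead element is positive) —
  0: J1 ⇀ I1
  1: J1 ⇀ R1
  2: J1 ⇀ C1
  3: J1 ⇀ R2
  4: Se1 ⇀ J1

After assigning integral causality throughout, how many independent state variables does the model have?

bond 4 stroke→J1  (source Se1 imposes e)
bond 0 stroke→I1  (prefer integral on I1)
bond 1 stroke→J1  (J1: bond 0 brought flow, rest push out)
bond 2 stroke→J1  (common-f at J1 fixed by 0)
bond 3 stroke→J1  (J1: bond 0 brought flow, rest push out)

2  (C1, I1 all integral)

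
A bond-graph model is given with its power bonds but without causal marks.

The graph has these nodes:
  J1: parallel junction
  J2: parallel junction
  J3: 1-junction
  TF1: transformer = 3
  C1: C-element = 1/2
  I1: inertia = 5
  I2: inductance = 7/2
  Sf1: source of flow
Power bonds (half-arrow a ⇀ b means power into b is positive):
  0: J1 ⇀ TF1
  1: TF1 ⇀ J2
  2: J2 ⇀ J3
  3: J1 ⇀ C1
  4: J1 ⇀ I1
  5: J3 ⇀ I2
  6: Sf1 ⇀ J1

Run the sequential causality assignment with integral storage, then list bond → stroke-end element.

β0 stroke→TF1
β1 stroke→J2
β2 stroke→J3
β3 stroke→J1
β4 stroke→I1
β5 stroke→I2
β6 stroke→Sf1

b6 stroke at Sf1  (Sf1 fixes flow; stroke at Sf1)
b3 stroke at J1  (C1 integral (e out))
b0 stroke at TF1  (common-e at J1 fixed by 3)
b4 stroke at I1  (common-e at J1 fixed by 3)
b1 stroke at J2  (through TF1, causality passes straight; one stroke at TF1)
b2 stroke at J3  (J2: bond 1 brought effort, rest push out)
b5 stroke at I2  (J3: last free bond brings flow in)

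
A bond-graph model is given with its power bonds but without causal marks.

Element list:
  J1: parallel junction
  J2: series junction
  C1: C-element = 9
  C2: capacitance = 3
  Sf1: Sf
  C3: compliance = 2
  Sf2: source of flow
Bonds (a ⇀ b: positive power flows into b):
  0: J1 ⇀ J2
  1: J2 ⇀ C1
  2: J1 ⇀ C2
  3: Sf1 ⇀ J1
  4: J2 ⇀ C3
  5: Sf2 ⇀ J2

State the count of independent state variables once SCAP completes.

3  (C1, C2, C3 all integral)

b3 →Sf1  (Sf1 fixes flow; stroke at Sf1)
b5 →Sf2  (Sf2 fixes flow; stroke at Sf2)
b0 →J2  (common-f at J2 fixed by 5)
b1 →J2  (common-f at J2 fixed by 5)
b4 →J2  (1-jn J2 has f-setter on 5)
b2 →J1  (closing 0-jn rule on J1)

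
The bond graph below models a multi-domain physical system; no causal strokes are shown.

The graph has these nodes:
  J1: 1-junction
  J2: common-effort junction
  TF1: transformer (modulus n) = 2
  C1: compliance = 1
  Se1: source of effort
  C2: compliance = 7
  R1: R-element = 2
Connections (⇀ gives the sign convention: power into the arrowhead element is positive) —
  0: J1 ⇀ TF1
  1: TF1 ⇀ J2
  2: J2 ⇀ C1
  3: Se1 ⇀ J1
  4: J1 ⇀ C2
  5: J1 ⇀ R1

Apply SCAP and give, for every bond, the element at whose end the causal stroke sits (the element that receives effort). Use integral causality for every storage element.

β0 stroke at J1
β1 stroke at TF1
β2 stroke at J2
β3 stroke at J1
β4 stroke at J1
β5 stroke at R1

bond 3 |J1  (Se1 (Se) sets effort on bond)
bond 2 |J2  (C1 integral (e out))
bond 1 |TF1  (J2: bond 2 brought effort, rest push out)
bond 0 |J1  (TF TF1: opposite of bond 1)
bond 4 |J1  (prefer integral on C2)
bond 5 |R1  (J1 needs exactly one f-in)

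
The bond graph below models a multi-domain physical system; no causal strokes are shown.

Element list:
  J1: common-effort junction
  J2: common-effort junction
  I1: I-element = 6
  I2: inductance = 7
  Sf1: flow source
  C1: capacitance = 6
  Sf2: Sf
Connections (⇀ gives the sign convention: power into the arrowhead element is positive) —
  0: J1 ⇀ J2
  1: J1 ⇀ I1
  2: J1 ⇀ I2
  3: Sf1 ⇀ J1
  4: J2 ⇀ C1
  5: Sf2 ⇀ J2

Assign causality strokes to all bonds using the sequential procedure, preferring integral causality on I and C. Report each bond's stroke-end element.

b3 stroke at Sf1  (Sf1 fixes flow; stroke at Sf1)
b5 stroke at Sf2  (Sf2 (Sf) sets flow on bond)
b1 stroke at I1  (prefer integral on I1)
b2 stroke at I2  (I2: I, integral causality)
b0 stroke at J1  (J1 needs exactly one e-in)
b4 stroke at J2  (closing 0-jn rule on J2)

β0 |J1
β1 |I1
β2 |I2
β3 |Sf1
β4 |J2
β5 |Sf2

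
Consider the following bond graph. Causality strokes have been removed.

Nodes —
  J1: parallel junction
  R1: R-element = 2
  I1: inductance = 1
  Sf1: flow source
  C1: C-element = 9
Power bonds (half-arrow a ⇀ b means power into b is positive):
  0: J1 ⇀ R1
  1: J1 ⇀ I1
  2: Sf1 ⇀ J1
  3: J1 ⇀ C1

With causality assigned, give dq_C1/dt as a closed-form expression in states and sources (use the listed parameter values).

dq_C1/dt = F_Sf1 - p_I1 - q_C1/18

bond 2 stroke→Sf1  (Sf1 (Sf) sets flow on bond)
bond 1 stroke→I1  (I1 integral (f out))
bond 3 stroke→J1  (C1 outputs effort q/C1)
bond 0 stroke→R1  (common-e at J1 fixed by 3)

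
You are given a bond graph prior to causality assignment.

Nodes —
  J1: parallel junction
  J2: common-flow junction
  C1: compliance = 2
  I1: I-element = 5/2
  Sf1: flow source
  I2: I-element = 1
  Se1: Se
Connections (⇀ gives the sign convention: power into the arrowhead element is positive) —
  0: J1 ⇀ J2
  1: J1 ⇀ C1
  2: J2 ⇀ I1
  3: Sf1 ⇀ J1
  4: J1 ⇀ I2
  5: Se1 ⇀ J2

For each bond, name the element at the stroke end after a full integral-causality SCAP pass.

β0 stroke at J2
β1 stroke at J1
β2 stroke at I1
β3 stroke at Sf1
β4 stroke at I2
β5 stroke at J2

bond 3 stroke at Sf1  (Sf1 fixes flow; stroke at Sf1)
bond 5 stroke at J2  (Se1 fixes effort; stroke away)
bond 1 stroke at J1  (C1: C, integral causality)
bond 0 stroke at J2  (J1: bond 1 brought effort, rest push out)
bond 4 stroke at I2  (J1 effort already set via bond 1)
bond 2 stroke at I1  (only one flow-in slot at J2)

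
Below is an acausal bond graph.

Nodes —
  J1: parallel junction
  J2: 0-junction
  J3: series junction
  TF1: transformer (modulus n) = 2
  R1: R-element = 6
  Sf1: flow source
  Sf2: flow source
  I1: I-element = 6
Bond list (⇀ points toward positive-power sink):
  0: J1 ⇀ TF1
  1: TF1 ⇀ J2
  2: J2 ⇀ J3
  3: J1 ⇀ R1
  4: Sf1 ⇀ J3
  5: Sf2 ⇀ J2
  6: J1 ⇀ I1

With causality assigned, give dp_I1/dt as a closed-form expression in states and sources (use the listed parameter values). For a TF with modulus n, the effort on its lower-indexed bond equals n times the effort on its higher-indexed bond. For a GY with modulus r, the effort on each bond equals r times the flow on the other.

bond 4 stroke at Sf1  (Sf1 (Sf) sets flow on bond)
bond 5 stroke at Sf2  (Sf2 (Sf) sets flow on bond)
bond 2 stroke at J3  (J3: bond 4 brought flow, rest push out)
bond 1 stroke at J2  (closing 0-jn rule on J2)
bond 0 stroke at TF1  (TF1: transformer flips bond 1)
bond 6 stroke at I1  (I1 outputs flow p/I1)
bond 3 stroke at J1  (J1: last free bond brings effort in)

dp_I1/dt = -3*F_Sf1 + 3*F_Sf2 - p_I1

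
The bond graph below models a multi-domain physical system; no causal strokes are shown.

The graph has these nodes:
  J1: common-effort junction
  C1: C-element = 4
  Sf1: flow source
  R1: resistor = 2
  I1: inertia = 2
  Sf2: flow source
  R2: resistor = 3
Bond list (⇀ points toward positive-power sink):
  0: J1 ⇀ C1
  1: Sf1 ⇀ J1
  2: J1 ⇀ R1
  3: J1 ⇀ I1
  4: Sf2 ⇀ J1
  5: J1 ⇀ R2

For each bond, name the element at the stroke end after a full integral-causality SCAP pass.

#0 stroke at J1
#1 stroke at Sf1
#2 stroke at R1
#3 stroke at I1
#4 stroke at Sf2
#5 stroke at R2

#1 stroke at Sf1  (Sf1: flow source, stroke at near end)
#4 stroke at Sf2  (source Sf2 imposes f)
#0 stroke at J1  (C1: C, integral causality)
#2 stroke at R1  (J1: bond 0 brought effort, rest push out)
#3 stroke at I1  (J1: bond 0 brought effort, rest push out)
#5 stroke at R2  (J1 effort already set via bond 0)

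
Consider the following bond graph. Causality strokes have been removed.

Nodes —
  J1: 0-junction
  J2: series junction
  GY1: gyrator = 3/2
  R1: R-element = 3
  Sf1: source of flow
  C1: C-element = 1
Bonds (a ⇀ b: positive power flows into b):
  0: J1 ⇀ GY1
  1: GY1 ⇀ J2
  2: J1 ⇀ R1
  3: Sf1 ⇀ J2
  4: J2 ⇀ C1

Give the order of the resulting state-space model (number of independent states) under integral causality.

1  (C1 all integral)

β3 stroke at Sf1  (Sf1 fixes flow; stroke at Sf1)
β1 stroke at J2  (J2: bond 3 brought flow, rest push out)
β4 stroke at J2  (common-f at J2 fixed by 3)
β0 stroke at J1  (GY1: gyrator matches bond 1)
β2 stroke at R1  (J1: bond 0 brought effort, rest push out)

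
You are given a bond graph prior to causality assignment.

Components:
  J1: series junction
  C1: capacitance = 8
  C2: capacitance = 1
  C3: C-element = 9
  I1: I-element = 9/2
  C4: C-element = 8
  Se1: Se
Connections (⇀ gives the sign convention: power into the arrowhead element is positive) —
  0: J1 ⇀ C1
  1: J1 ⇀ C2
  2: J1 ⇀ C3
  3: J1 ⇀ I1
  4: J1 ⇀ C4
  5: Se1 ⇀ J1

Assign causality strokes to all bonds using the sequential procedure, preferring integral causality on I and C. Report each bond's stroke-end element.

#0 stroke at J1
#1 stroke at J1
#2 stroke at J1
#3 stroke at I1
#4 stroke at J1
#5 stroke at J1

b5 →J1  (Se1 (Se) sets effort on bond)
b0 →J1  (C1: C, integral causality)
b1 →J1  (C2 integral (e out))
b2 →J1  (C3: C, integral causality)
b3 →I1  (prefer integral on I1)
b4 →J1  (J1: bond 3 brought flow, rest push out)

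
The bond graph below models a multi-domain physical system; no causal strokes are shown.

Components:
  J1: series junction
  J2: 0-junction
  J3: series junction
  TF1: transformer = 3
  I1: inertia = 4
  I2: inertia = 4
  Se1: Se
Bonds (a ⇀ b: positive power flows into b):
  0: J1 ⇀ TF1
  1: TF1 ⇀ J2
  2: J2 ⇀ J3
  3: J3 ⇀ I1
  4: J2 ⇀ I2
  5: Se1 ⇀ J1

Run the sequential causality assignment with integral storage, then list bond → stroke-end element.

β0 |TF1
β1 |J2
β2 |J3
β3 |I1
β4 |I2
β5 |J1

bond 5 |J1  (source Se1 imposes e)
bond 0 |TF1  (only one flow-in slot at J1)
bond 1 |J2  (TF1 one-in-one-out from 0)
bond 2 |J3  (J2 effort already set via bond 1)
bond 4 |I2  (J2 effort already set via bond 1)
bond 3 |I1  (J3: last free bond brings flow in)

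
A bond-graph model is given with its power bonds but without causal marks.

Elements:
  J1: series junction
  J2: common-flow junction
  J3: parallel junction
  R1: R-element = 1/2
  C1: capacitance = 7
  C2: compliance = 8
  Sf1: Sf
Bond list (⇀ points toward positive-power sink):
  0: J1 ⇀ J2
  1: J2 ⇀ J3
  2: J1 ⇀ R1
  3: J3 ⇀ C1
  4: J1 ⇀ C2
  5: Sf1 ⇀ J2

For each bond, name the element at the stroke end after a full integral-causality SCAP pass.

β0 |J2
β1 |J2
β2 |J1
β3 |J3
β4 |J1
β5 |Sf1

#5 stroke→Sf1  (Sf1 (Sf) sets flow on bond)
#0 stroke→J2  (J2 flow already set via bond 5)
#1 stroke→J2  (1-jn J2 has f-setter on 5)
#3 stroke→J3  (closing 0-jn rule on J3)
#2 stroke→J1  (J1: bond 0 brought flow, rest push out)
#4 stroke→J1  (1-jn J1 has f-setter on 0)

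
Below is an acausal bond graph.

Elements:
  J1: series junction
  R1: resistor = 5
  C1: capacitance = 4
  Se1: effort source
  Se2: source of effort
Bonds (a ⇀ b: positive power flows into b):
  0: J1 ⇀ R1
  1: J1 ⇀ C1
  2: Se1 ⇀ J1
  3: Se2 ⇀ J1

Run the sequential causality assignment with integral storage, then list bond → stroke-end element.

β2 stroke at J1  (Se1 fixes effort; stroke away)
β3 stroke at J1  (source Se2 imposes e)
β1 stroke at J1  (C1 outputs effort q/C1)
β0 stroke at R1  (only one flow-in slot at J1)

#0 stroke→R1
#1 stroke→J1
#2 stroke→J1
#3 stroke→J1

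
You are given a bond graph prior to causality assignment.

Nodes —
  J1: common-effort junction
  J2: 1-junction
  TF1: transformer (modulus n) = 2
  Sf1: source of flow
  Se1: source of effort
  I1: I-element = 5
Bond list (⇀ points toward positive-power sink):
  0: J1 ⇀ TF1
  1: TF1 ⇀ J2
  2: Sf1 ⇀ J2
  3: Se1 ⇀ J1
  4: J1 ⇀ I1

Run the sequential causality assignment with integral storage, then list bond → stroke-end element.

bond 2 stroke at Sf1  (source Sf1 imposes f)
bond 3 stroke at J1  (Se1 (Se) sets effort on bond)
bond 0 stroke at TF1  (J1 effort already set via bond 3)
bond 4 stroke at I1  (common-e at J1 fixed by 3)
bond 1 stroke at J2  (common-f at J2 fixed by 2)

bond 0 →TF1
bond 1 →J2
bond 2 →Sf1
bond 3 →J1
bond 4 →I1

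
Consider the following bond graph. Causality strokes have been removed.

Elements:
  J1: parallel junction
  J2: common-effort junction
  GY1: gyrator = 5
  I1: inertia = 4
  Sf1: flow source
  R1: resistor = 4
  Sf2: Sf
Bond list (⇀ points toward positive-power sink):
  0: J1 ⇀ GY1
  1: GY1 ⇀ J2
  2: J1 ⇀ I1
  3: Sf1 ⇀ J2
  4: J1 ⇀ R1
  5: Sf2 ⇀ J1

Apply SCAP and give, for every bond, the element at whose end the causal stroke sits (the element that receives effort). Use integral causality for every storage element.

#3 |Sf1  (Sf1 (Sf) sets flow on bond)
#5 |Sf2  (Sf2: flow source, stroke at near end)
#1 |J2  (only one effort-in slot at J2)
#0 |J1  (GY1: gyrator matches bond 1)
#2 |I1  (J1: bond 0 brought effort, rest push out)
#4 |R1  (common-e at J1 fixed by 0)

b0 stroke at J1
b1 stroke at J2
b2 stroke at I1
b3 stroke at Sf1
b4 stroke at R1
b5 stroke at Sf2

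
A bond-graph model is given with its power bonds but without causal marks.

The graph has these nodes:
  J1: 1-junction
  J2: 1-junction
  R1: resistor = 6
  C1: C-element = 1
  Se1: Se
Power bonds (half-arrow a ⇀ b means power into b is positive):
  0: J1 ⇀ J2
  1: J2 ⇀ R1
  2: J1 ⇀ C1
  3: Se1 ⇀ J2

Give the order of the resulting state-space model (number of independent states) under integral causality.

1  (C1 all integral)

β3 stroke→J2  (Se1: effort source, stroke at far end)
β2 stroke→J1  (C1 outputs effort q/C1)
β0 stroke→J2  (only one flow-in slot at J1)
β1 stroke→R1  (J2 needs exactly one f-in)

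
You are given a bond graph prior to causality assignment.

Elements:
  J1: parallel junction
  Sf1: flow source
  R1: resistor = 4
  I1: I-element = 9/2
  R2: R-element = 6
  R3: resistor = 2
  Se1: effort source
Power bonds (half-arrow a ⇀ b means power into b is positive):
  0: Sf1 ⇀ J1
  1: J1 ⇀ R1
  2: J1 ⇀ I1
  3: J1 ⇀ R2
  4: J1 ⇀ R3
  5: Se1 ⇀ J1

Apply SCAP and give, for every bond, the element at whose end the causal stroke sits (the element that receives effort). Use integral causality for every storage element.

bond 0 stroke at Sf1
bond 1 stroke at R1
bond 2 stroke at I1
bond 3 stroke at R2
bond 4 stroke at R3
bond 5 stroke at J1

b0 →Sf1  (Sf1: flow source, stroke at near end)
b5 →J1  (Se1: effort source, stroke at far end)
b1 →R1  (common-e at J1 fixed by 5)
b2 →I1  (J1: bond 5 brought effort, rest push out)
b3 →R2  (common-e at J1 fixed by 5)
b4 →R3  (common-e at J1 fixed by 5)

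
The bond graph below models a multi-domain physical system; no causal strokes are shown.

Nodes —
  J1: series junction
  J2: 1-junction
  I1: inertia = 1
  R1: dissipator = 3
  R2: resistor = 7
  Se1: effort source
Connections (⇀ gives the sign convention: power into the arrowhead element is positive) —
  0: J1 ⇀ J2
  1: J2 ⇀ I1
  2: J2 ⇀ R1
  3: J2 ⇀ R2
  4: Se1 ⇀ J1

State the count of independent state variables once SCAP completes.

1  (I1 all integral)

β4 stroke→J1  (Se1: effort source, stroke at far end)
β0 stroke→J2  (closing 1-jn rule on J1)
β1 stroke→I1  (I1 outputs flow p/I1)
β2 stroke→J2  (J2: bond 1 brought flow, rest push out)
β3 stroke→J2  (J2: bond 1 brought flow, rest push out)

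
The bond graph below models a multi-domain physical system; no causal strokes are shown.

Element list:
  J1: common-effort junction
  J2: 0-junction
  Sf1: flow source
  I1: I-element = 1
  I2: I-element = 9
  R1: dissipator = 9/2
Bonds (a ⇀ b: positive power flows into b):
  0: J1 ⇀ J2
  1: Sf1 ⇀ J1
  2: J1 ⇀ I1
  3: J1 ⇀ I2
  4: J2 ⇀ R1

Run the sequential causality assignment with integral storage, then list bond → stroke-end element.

b1 stroke→Sf1  (source Sf1 imposes f)
b2 stroke→I1  (I1 outputs flow p/I1)
b3 stroke→I2  (I2 outputs flow p/I2)
b0 stroke→J1  (only one effort-in slot at J1)
b4 stroke→J2  (only one effort-in slot at J2)

b0 stroke at J1
b1 stroke at Sf1
b2 stroke at I1
b3 stroke at I2
b4 stroke at J2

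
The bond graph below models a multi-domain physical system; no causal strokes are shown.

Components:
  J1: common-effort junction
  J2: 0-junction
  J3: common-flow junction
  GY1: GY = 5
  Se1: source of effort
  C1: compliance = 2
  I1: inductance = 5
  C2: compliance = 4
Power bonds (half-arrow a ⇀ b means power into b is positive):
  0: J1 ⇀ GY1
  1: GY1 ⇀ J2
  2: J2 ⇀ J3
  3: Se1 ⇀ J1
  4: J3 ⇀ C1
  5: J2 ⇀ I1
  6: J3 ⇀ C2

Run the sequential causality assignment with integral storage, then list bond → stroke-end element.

b0 |GY1
b1 |GY1
b2 |J2
b3 |J1
b4 |J3
b5 |I1
b6 |J3

b3 →J1  (Se1 fixes effort; stroke away)
b0 →GY1  (common-e at J1 fixed by 3)
b1 →GY1  (GY GY1: same side as bond 0)
b4 →J3  (C1 integral (e out))
b5 →I1  (prefer integral on I1)
b2 →J2  (J2: last free bond brings effort in)
b6 →J3  (common-f at J3 fixed by 2)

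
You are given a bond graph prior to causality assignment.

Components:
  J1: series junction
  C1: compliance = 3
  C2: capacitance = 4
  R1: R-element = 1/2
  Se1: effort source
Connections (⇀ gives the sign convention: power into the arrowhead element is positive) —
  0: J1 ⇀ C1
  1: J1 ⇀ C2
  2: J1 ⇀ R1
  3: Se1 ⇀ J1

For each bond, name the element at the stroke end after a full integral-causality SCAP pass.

bond 0 →J1
bond 1 →J1
bond 2 →R1
bond 3 →J1

b3 stroke at J1  (source Se1 imposes e)
b0 stroke at J1  (C1 outputs effort q/C1)
b1 stroke at J1  (C2: C, integral causality)
b2 stroke at R1  (closing 1-jn rule on J1)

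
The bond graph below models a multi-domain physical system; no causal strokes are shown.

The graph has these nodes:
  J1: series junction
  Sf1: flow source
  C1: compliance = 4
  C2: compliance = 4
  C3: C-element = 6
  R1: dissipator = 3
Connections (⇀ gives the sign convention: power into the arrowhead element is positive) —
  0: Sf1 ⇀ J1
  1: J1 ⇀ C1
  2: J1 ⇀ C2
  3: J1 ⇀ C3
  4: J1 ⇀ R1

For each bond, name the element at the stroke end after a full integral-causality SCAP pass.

#0 →Sf1  (Sf1 (Sf) sets flow on bond)
#1 →J1  (common-f at J1 fixed by 0)
#2 →J1  (common-f at J1 fixed by 0)
#3 →J1  (J1: bond 0 brought flow, rest push out)
#4 →J1  (common-f at J1 fixed by 0)

β0 →Sf1
β1 →J1
β2 →J1
β3 →J1
β4 →J1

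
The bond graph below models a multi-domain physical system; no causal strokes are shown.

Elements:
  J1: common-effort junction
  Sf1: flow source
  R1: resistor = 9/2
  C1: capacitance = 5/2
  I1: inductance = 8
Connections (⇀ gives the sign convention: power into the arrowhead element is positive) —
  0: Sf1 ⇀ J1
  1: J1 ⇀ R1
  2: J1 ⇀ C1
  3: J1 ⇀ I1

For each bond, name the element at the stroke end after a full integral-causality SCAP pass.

b0 →Sf1
b1 →R1
b2 →J1
b3 →I1

b0 |Sf1  (Sf1 fixes flow; stroke at Sf1)
b2 |J1  (C1 integral (e out))
b1 |R1  (common-e at J1 fixed by 2)
b3 |I1  (0-jn J1 has e-setter on 2)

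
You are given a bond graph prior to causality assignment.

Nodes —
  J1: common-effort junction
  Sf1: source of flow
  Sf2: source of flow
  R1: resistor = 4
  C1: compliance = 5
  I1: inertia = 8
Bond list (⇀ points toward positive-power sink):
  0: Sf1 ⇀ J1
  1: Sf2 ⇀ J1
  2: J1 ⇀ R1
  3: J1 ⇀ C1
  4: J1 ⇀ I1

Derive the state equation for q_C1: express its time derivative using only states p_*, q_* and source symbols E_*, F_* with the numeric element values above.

dq_C1/dt = F_Sf1 + F_Sf2 - p_I1/8 - q_C1/20

β0 →Sf1  (source Sf1 imposes f)
β1 →Sf2  (Sf2 (Sf) sets flow on bond)
β3 →J1  (C1 integral (e out))
β2 →R1  (J1 effort already set via bond 3)
β4 →I1  (common-e at J1 fixed by 3)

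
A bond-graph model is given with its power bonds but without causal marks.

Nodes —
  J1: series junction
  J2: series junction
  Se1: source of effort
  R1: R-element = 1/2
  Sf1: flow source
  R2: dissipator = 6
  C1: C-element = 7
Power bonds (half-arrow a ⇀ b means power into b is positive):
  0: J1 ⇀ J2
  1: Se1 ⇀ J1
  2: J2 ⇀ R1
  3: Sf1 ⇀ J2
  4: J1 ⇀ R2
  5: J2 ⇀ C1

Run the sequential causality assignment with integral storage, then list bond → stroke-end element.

β1 stroke→J1  (Se1 fixes effort; stroke away)
β3 stroke→Sf1  (Sf1 fixes flow; stroke at Sf1)
β0 stroke→J2  (1-jn J2 has f-setter on 3)
β2 stroke→J2  (1-jn J2 has f-setter on 3)
β5 stroke→J2  (1-jn J2 has f-setter on 3)
β4 stroke→J1  (1-jn J1 has f-setter on 0)

b0 stroke at J2
b1 stroke at J1
b2 stroke at J2
b3 stroke at Sf1
b4 stroke at J1
b5 stroke at J2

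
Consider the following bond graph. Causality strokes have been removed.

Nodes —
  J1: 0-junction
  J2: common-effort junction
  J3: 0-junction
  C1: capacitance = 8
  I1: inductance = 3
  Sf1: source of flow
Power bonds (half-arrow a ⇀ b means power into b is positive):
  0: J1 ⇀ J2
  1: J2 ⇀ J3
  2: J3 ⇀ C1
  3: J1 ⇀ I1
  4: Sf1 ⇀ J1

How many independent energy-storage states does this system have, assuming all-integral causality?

#4 stroke at Sf1  (Sf1 fixes flow; stroke at Sf1)
#2 stroke at J3  (C1 outputs effort q/C1)
#1 stroke at J2  (common-e at J3 fixed by 2)
#0 stroke at J1  (0-jn J2 has e-setter on 1)
#3 stroke at I1  (0-jn J1 has e-setter on 0)

2  (C1, I1 all integral)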